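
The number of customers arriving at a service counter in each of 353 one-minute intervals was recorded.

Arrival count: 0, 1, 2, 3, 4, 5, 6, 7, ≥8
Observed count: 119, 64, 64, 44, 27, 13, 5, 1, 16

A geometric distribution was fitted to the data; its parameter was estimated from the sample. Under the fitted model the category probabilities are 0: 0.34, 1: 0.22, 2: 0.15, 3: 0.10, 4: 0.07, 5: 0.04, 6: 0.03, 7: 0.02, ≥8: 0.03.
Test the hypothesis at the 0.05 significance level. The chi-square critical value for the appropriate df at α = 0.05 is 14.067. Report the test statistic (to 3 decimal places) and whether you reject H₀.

18.079; reject

Expected counts E_i = n·p_i: 353×0.34 = 120.02, 353×0.22 = 77.66, 353×0.15 = 52.95, 353×0.10 = 35.3, 353×0.07 = 24.71, 353×0.04 = 14.12, 353×0.03 = 10.59, 353×0.02 = 7.06, 353×0.03 = 10.59.
cat         O        E   (O−E)²/E
0         119   120.02     0.0087
1          64    77.66     2.4027
2          64    52.95     2.3060
3          44     35.3     2.1442
4          27    24.71     0.2122
5          13    14.12     0.0888
6           5    10.59     2.9507
7           1     7.06     5.2016
≥8         16    10.59     2.7637
Sum = 18.079
df = 7. Since 18.079 > 14.067, we reject H₀.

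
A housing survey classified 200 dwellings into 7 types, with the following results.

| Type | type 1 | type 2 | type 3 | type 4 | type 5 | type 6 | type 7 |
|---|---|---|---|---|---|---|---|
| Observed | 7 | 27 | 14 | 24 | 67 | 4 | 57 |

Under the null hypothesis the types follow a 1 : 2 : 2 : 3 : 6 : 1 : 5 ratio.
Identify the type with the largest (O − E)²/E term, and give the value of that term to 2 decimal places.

type 6, 3.60

Ratio total = 20. Expected counts: 200×1/20 = 10, 200×2/20 = 20, 200×2/20 = 20, 200×3/20 = 30, 200×6/20 = 60, 200×1/20 = 10, 200×5/20 = 50.
cat         O        E   (O−E)²/E
type 1      7       10      0.900
type 2     27       20      2.450
type 3     14       20      1.800
type 4     24       30      1.200
type 5     67       60      0.817
type 6      4       10      3.600
type 7     57       50      0.980
The largest term is for type 6: 3.60.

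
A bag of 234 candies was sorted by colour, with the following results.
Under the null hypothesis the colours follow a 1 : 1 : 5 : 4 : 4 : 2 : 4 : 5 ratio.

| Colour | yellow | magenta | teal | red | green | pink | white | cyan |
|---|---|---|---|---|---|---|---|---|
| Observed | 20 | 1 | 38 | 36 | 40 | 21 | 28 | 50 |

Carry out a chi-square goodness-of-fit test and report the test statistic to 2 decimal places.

24.92

Ratio total = 26. Expected counts: 234×1/26 = 9, 234×1/26 = 9, 234×5/26 = 45, 234×4/26 = 36, 234×4/26 = 36, 234×2/26 = 18, 234×4/26 = 36, 234×5/26 = 45.
χ² = (20−9)²/9 + (1−9)²/9 + (38−45)²/45 + (36−36)²/36 + (40−36)²/36 + (21−18)²/18 + (28−36)²/36 + (50−45)²/45
   = 13.444 + 7.111 + 1.089 + 0.000 + 0.444 + 0.500 + 1.778 + 0.556
Sum = 24.92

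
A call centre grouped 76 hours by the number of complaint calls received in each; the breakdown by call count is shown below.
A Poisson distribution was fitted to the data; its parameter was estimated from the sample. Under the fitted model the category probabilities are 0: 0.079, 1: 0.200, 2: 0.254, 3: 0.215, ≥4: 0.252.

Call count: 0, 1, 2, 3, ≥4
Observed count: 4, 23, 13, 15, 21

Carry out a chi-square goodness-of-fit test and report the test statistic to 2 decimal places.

7.02

Expected counts E_i = n·p_i: 76×0.079 = 6.004, 76×0.200 = 15.2, 76×0.254 = 19.304, 76×0.215 = 16.34, 76×0.252 = 19.152.
0: (4 − 6.004)²/6.004 = 4.016016/6.004 = 0.669
1: (23 − 15.2)²/15.2 = 60.84/15.2 = 4.003
2: (13 − 19.304)²/19.304 = 39.740416/19.304 = 2.059
3: (15 − 16.34)²/16.34 = 1.7956/16.34 = 0.110
≥4: (21 − 19.152)²/19.152 = 3.415104/19.152 = 0.178
Sum = 7.02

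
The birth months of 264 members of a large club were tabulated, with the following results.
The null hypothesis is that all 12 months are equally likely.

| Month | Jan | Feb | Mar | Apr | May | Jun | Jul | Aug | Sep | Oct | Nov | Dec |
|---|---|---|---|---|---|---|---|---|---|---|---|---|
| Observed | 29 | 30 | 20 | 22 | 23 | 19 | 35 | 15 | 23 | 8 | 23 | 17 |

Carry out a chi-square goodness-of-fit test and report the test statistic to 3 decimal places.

Under H₀ each category has probability 1/12, so each expected count is 264/12 = 22.
Jan: (29 − 22)²/22 = 49/22 = 2.2273
Feb: (30 − 22)²/22 = 64/22 = 2.9091
Mar: (20 − 22)²/22 = 4/22 = 0.1818
Apr: (22 − 22)²/22 = 0/22 = 0.0000
May: (23 − 22)²/22 = 1/22 = 0.0455
Jun: (19 − 22)²/22 = 9/22 = 0.4091
Jul: (35 − 22)²/22 = 169/22 = 7.6818
Aug: (15 − 22)²/22 = 49/22 = 2.2273
Sep: (23 − 22)²/22 = 1/22 = 0.0455
Oct: (8 − 22)²/22 = 196/22 = 8.9091
Nov: (23 − 22)²/22 = 1/22 = 0.0455
Dec: (17 − 22)²/22 = 25/22 = 1.1364
Sum = 25.818

25.818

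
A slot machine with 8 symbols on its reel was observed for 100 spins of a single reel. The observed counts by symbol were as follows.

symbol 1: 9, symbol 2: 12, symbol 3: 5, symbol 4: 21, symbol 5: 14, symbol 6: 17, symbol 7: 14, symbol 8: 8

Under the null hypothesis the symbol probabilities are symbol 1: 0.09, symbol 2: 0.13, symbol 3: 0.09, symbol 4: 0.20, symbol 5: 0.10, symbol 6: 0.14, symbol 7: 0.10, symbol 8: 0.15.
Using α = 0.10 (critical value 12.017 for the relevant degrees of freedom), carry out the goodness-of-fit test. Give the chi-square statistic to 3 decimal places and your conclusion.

Expected counts E_i = n·p_i: 100×0.09 = 9, 100×0.13 = 13, 100×0.09 = 9, 100×0.20 = 20, 100×0.10 = 10, 100×0.14 = 14, 100×0.10 = 10, 100×0.15 = 15.
cat           O        E   (O−E)²/E
symbol 1      9        9     0.0000
symbol 2     12       13     0.0769
symbol 3      5        9     1.7778
symbol 4     21       20     0.0500
symbol 5     14       10     1.6000
symbol 6     17       14     0.6429
symbol 7     14       10     1.6000
symbol 8      8       15     3.2667
Sum = 9.014
df = 7. Since 9.014 < 12.017, we do not reject H₀.

9.014; do not reject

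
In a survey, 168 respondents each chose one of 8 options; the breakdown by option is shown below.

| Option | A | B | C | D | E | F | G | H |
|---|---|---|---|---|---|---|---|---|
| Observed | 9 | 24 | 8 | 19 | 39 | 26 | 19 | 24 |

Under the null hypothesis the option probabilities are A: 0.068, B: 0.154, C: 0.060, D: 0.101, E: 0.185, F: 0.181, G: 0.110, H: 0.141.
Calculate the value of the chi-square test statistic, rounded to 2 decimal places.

4.00

Expected counts E_i = n·p_i: 168×0.068 = 11.424, 168×0.154 = 25.872, 168×0.060 = 10.08, 168×0.101 = 16.968, 168×0.185 = 31.08, 168×0.181 = 30.408, 168×0.110 = 18.48, 168×0.141 = 23.688.
χ² = (9−11.424)²/11.424 + (24−25.872)²/25.872 + (8−10.08)²/10.08 + (19−16.968)²/16.968 + (39−31.08)²/31.08 + (26−30.408)²/30.408 + (19−18.48)²/18.48 + (24−23.688)²/23.688
   = 0.514 + 0.135 + 0.429 + 0.243 + 2.018 + 0.639 + 0.015 + 0.004
Sum = 4.00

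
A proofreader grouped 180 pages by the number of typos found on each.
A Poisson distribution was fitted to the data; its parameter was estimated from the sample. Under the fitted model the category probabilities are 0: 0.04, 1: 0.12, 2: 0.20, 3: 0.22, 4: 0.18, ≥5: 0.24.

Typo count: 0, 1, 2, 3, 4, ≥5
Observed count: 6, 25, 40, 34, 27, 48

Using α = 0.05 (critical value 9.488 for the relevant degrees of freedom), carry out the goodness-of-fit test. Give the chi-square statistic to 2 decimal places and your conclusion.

3.40; do not reject

Expected counts E_i = n·p_i: 180×0.04 = 7.2, 180×0.12 = 21.6, 180×0.20 = 36, 180×0.22 = 39.6, 180×0.18 = 32.4, 180×0.24 = 43.2.
χ² = (6−7.2)²/7.2 + (25−21.6)²/21.6 + (40−36)²/36 + (34−39.6)²/39.6 + (27−32.4)²/32.4 + (48−43.2)²/43.2
   = 0.200 + 0.535 + 0.444 + 0.792 + 0.900 + 0.533
Sum = 3.40
df = 4. Since 3.40 < 9.488, we do not reject H₀.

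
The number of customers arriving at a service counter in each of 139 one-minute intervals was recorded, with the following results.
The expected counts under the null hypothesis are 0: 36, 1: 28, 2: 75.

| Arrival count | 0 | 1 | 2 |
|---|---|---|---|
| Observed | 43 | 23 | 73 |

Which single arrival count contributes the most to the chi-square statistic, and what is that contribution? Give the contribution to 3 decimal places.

0, 1.361

0: (43 − 36)²/36 = 49/36 = 1.3611
1: (23 − 28)²/28 = 25/28 = 0.8929
2: (73 − 75)²/75 = 4/75 = 0.0533
The largest term is for 0: 1.361.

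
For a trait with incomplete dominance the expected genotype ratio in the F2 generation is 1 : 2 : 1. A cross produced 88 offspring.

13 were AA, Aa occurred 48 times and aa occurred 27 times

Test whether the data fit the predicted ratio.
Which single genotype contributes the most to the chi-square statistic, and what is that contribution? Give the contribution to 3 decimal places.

Ratio total = 4. Expected counts: 88×1/4 = 22, 88×2/4 = 44, 88×1/4 = 22.
χ² = (13−22)²/22 + (48−44)²/44 + (27−22)²/22
   = 3.6818 + 0.3636 + 1.1364
The largest term is for AA: 3.682.

AA, 3.682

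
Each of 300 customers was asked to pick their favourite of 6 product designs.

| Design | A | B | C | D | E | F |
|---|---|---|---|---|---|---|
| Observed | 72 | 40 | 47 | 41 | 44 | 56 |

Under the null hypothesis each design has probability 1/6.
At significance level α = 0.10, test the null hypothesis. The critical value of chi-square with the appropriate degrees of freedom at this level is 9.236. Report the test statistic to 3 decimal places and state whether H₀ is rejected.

14.920; reject

Expected count for each of the 6 categories: 300/6 = 50.
cat         O        E   (O−E)²/E
A          72       50     9.6800
B          40       50     2.0000
C          47       50     0.1800
D          41       50     1.6200
E          44       50     0.7200
F          56       50     0.7200
Sum = 14.920
df = 5. Since 14.920 > 9.236, we reject H₀.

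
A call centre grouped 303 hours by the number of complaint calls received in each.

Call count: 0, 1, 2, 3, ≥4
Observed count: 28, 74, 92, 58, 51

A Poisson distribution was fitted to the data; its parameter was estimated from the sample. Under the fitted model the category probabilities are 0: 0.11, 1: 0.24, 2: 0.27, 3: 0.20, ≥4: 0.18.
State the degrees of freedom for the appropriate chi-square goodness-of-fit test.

There are k = 5 categories and 1 parameter estimated from the data, so df = 5 − 1 − 1 = 3.

3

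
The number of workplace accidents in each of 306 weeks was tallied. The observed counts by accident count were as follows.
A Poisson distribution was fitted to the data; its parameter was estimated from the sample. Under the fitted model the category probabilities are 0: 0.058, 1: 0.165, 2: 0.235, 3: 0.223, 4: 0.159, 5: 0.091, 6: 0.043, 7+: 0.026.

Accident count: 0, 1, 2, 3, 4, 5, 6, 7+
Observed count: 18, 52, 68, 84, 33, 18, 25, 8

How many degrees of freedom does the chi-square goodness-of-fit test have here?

There are k = 8 categories and 1 parameter estimated from the data, so df = 8 − 1 − 1 = 6.

6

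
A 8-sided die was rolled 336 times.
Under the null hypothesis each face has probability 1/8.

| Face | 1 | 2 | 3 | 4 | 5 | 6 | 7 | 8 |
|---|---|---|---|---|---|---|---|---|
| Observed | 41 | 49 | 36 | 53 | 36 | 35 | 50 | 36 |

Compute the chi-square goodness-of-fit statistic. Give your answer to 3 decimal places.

Under H₀ each category has probability 1/8, so each expected count is 336/8 = 42.
χ² = (41−42)²/42 + (49−42)²/42 + (36−42)²/42 + (53−42)²/42 + (36−42)²/42 + (35−42)²/42 + (50−42)²/42 + (36−42)²/42
   = 0.0238 + 1.1667 + 0.8571 + 2.8810 + 0.8571 + 1.1667 + 1.5238 + 0.8571
Sum = 9.333

9.333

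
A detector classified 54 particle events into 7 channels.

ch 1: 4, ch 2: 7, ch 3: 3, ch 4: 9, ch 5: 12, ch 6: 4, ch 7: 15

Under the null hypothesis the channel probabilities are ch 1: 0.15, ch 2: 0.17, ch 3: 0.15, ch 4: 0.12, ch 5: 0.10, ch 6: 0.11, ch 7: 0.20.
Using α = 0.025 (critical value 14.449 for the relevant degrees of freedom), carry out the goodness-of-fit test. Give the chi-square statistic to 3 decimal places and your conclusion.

Expected counts E_i = n·p_i: 54×0.15 = 8.1, 54×0.17 = 9.18, 54×0.15 = 8.1, 54×0.12 = 6.48, 54×0.10 = 5.4, 54×0.11 = 5.94, 54×0.20 = 10.8.
χ² = (4−8.1)²/8.1 + (7−9.18)²/9.18 + (3−8.1)²/8.1 + (9−6.48)²/6.48 + (12−5.4)²/5.4 + (4−5.94)²/5.94 + (15−10.8)²/10.8
   = 2.0753 + 0.5177 + 3.2111 + 0.9800 + 8.0667 + 0.6336 + 1.6333
Sum = 17.118
df = 6. Since 17.118 > 14.449, we reject H₀.

17.118; reject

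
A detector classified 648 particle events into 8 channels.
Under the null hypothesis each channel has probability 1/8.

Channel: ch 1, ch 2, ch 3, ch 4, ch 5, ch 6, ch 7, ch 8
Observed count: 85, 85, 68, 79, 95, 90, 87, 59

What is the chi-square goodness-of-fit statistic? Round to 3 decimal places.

12.370

Expected count for each of the 8 categories: 648/8 = 81.
cat         O        E   (O−E)²/E
ch 1       85       81     0.1975
ch 2       85       81     0.1975
ch 3       68       81     2.0864
ch 4       79       81     0.0494
ch 5       95       81     2.4198
ch 6       90       81     1.0000
ch 7       87       81     0.4444
ch 8       59       81     5.9753
Sum = 12.370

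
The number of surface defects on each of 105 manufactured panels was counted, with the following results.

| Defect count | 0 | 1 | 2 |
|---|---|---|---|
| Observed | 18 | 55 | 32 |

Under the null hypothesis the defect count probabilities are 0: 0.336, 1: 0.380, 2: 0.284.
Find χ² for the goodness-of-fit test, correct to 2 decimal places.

Expected counts E_i = n·p_i: 105×0.336 = 35.28, 105×0.380 = 39.9, 105×0.284 = 29.82.
0: (18 − 35.28)²/35.28 = 298.5984/35.28 = 8.464
1: (55 − 39.9)²/39.9 = 228.01/39.9 = 5.715
2: (32 − 29.82)²/29.82 = 4.7524/29.82 = 0.159
Sum = 14.34

14.34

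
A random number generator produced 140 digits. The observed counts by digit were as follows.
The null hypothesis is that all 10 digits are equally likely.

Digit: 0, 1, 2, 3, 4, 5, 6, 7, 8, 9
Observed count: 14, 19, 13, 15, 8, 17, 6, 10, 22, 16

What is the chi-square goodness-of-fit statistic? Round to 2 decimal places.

Expected count for each of the 10 categories: 140/10 = 14.
cat         O        E   (O−E)²/E
0          14       14      0.000
1          19       14      1.786
2          13       14      0.071
3          15       14      0.071
4           8       14      2.571
5          17       14      0.643
6           6       14      4.571
7          10       14      1.143
8          22       14      4.571
9          16       14      0.286
Sum = 15.71

15.71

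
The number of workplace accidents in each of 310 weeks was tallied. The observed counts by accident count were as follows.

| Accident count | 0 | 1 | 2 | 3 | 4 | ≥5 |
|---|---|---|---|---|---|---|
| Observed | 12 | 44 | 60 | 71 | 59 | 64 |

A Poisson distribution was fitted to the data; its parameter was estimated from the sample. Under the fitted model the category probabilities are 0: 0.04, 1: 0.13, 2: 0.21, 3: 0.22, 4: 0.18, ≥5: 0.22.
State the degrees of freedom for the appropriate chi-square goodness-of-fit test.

There are k = 6 categories and 1 parameter estimated from the data, so df = 6 − 1 − 1 = 4.

4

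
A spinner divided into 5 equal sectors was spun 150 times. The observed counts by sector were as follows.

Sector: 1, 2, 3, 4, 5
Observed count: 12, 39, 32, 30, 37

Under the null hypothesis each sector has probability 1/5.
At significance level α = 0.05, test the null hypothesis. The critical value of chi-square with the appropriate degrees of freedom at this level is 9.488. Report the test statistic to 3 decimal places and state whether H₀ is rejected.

Expected count for each of the 5 categories: 150/5 = 30.
1: (12 − 30)²/30 = 324/30 = 10.8000
2: (39 − 30)²/30 = 81/30 = 2.7000
3: (32 − 30)²/30 = 4/30 = 0.1333
4: (30 − 30)²/30 = 0/30 = 0.0000
5: (37 − 30)²/30 = 49/30 = 1.6333
Sum = 15.267
df = 4. Since 15.267 > 9.488, we reject H₀.

15.267; reject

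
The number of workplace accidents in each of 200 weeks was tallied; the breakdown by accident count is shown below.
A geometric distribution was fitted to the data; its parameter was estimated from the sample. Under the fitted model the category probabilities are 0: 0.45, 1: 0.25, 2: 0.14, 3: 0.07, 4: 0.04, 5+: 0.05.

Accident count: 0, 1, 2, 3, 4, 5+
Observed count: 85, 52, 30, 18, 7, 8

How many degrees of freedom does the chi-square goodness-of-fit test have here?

4

There are k = 6 categories and 1 parameter estimated from the data, so df = 6 − 1 − 1 = 4.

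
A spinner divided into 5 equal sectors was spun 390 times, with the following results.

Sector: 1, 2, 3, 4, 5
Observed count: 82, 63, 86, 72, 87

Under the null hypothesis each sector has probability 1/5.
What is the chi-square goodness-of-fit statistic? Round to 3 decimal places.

5.410

Under H₀ each category has probability 1/5, so each expected count is 390/5 = 78.
1: (82 − 78)²/78 = 16/78 = 0.2051
2: (63 − 78)²/78 = 225/78 = 2.8846
3: (86 − 78)²/78 = 64/78 = 0.8205
4: (72 − 78)²/78 = 36/78 = 0.4615
5: (87 − 78)²/78 = 81/78 = 1.0385
Sum = 5.410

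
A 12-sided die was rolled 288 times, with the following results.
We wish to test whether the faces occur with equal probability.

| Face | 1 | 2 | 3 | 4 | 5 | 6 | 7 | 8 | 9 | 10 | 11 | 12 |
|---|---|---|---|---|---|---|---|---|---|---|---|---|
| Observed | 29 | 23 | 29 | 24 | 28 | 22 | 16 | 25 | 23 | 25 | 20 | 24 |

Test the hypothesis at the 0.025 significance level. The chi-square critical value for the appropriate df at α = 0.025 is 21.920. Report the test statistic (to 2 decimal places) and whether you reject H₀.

6.42; do not reject

Under H₀ each category has probability 1/12, so each expected count is 288/12 = 24.
cat         O        E   (O−E)²/E
1          29       24      1.042
2          23       24      0.042
3          29       24      1.042
4          24       24      0.000
5          28       24      0.667
6          22       24      0.167
7          16       24      2.667
8          25       24      0.042
9          23       24      0.042
10         25       24      0.042
11         20       24      0.667
12         24       24      0.000
Sum = 6.42
df = 11. Since 6.42 < 21.920, we do not reject H₀.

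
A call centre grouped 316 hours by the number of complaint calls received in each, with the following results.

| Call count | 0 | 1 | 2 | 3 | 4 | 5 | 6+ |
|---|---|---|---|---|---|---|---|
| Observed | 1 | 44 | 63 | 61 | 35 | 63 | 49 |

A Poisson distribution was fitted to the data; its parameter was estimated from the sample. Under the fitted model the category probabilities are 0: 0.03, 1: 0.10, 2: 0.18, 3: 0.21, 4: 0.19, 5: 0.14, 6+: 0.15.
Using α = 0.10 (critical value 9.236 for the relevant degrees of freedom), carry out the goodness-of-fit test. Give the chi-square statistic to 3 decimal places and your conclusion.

31.995; reject

Expected counts E_i = n·p_i: 316×0.03 = 9.48, 316×0.10 = 31.6, 316×0.18 = 56.88, 316×0.21 = 66.36, 316×0.19 = 60.04, 316×0.14 = 44.24, 316×0.15 = 47.4.
χ² = (1−9.48)²/9.48 + (44−31.6)²/31.6 + (63−56.88)²/56.88 + (61−66.36)²/66.36 + (35−60.04)²/60.04 + (63−44.24)²/44.24 + (49−47.4)²/47.4
   = 7.5855 + 4.8658 + 0.6585 + 0.4329 + 10.4431 + 7.9552 + 0.0540
Sum = 31.995
df = 5. Since 31.995 > 9.236, we reject H₀.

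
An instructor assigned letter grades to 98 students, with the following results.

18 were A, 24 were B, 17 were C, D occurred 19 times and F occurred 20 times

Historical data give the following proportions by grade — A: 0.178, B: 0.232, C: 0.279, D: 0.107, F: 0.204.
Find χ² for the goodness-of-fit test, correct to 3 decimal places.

Expected counts E_i = n·p_i: 98×0.178 = 17.444, 98×0.232 = 22.736, 98×0.279 = 27.342, 98×0.107 = 10.486, 98×0.204 = 19.992.
A: (18 − 17.444)²/17.444 = 0.309136/17.444 = 0.0177
B: (24 − 22.736)²/22.736 = 1.597696/22.736 = 0.0703
C: (17 − 27.342)²/27.342 = 106.956964/27.342 = 3.9118
D: (19 − 10.486)²/10.486 = 72.488196/10.486 = 6.9129
F: (20 − 19.992)²/19.992 = 0.000064/19.992 = 0.0000
Sum = 10.913

10.913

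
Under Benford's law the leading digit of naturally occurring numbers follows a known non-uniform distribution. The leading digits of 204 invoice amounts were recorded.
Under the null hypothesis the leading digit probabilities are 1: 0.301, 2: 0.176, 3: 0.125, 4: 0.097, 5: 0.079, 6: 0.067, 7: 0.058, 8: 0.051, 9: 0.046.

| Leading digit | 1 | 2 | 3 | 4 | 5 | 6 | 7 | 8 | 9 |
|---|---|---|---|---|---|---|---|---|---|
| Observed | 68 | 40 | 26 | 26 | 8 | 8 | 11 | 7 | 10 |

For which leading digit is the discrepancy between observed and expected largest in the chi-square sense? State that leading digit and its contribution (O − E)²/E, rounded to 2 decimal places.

Expected counts E_i = n·p_i: 204×0.301 = 61.404, 204×0.176 = 35.904, 204×0.125 = 25.5, 204×0.097 = 19.788, 204×0.079 = 16.116, 204×0.067 = 13.668, 204×0.058 = 11.832, 204×0.051 = 10.404, 204×0.046 = 9.384.
1: (68 − 61.404)²/61.404 = 43.507216/61.404 = 0.709
2: (40 − 35.904)²/35.904 = 16.777216/35.904 = 0.467
3: (26 − 25.5)²/25.5 = 0.25/25.5 = 0.010
4: (26 − 19.788)²/19.788 = 38.588944/19.788 = 1.950
5: (8 − 16.116)²/16.116 = 65.869456/16.116 = 4.087
6: (8 − 13.668)²/13.668 = 32.126224/13.668 = 2.350
7: (11 − 11.832)²/11.832 = 0.692224/11.832 = 0.059
8: (7 − 10.404)²/10.404 = 11.587216/10.404 = 1.114
9: (10 − 9.384)²/9.384 = 0.379456/9.384 = 0.040
The largest term is for 5: 4.09.

5, 4.09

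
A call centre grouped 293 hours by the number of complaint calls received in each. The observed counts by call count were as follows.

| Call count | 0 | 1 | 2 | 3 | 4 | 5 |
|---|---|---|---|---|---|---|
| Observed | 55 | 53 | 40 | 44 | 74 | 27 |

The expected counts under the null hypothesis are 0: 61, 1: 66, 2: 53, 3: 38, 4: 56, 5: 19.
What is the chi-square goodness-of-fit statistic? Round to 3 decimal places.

χ² = (55−61)²/61 + (53−66)²/66 + (40−53)²/53 + (44−38)²/38 + (74−56)²/56 + (27−19)²/19
   = 0.5902 + 2.5606 + 3.1887 + 0.9474 + 5.7857 + 3.3684
Sum = 16.441

16.441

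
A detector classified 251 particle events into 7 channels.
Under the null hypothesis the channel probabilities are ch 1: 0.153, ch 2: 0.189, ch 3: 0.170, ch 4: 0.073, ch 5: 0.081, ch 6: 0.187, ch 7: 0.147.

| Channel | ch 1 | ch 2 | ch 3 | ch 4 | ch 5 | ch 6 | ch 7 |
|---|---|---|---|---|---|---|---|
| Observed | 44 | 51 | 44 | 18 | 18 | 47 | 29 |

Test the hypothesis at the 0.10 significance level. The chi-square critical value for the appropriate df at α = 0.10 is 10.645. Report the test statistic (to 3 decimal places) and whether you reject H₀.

Expected counts E_i = n·p_i: 251×0.153 = 38.403, 251×0.189 = 47.439, 251×0.170 = 42.67, 251×0.073 = 18.323, 251×0.081 = 20.331, 251×0.187 = 46.937, 251×0.147 = 36.897.
cat         O        E   (O−E)²/E
ch 1       44   38.403     0.8157
ch 2       51   47.439     0.2673
ch 3       44    42.67     0.0415
ch 4       18   18.323     0.0057
ch 5       18   20.331     0.2673
ch 6       47   46.937     0.0001
ch 7       29   36.897     1.6902
Sum = 3.088
df = 6. Since 3.088 < 10.645, we do not reject H₀.

3.088; do not reject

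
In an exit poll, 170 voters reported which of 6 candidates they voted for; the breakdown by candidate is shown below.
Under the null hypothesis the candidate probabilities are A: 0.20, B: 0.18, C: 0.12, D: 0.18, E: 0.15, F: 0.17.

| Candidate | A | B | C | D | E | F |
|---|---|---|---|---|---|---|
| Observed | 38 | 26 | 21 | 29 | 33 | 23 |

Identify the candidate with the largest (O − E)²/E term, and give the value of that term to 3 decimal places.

Expected counts E_i = n·p_i: 170×0.20 = 34, 170×0.18 = 30.6, 170×0.12 = 20.4, 170×0.18 = 30.6, 170×0.15 = 25.5, 170×0.17 = 28.9.
A: (38 − 34)²/34 = 16/34 = 0.4706
B: (26 − 30.6)²/30.6 = 21.16/30.6 = 0.6915
C: (21 − 20.4)²/20.4 = 0.36/20.4 = 0.0176
D: (29 − 30.6)²/30.6 = 2.56/30.6 = 0.0837
E: (33 − 25.5)²/25.5 = 56.25/25.5 = 2.2059
F: (23 − 28.9)²/28.9 = 34.81/28.9 = 1.2045
The largest term is for E: 2.206.

E, 2.206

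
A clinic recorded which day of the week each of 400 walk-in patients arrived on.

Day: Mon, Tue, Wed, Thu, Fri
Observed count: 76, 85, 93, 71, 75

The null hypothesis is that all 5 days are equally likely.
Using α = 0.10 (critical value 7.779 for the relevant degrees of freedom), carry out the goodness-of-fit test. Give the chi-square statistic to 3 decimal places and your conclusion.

3.950; do not reject

Under H₀ each category has probability 1/5, so each expected count is 400/5 = 80.
χ² = (76−80)²/80 + (85−80)²/80 + (93−80)²/80 + (71−80)²/80 + (75−80)²/80
   = 0.2000 + 0.3125 + 2.1125 + 1.0125 + 0.3125
Sum = 3.950
df = 4. Since 3.950 < 7.779, we do not reject H₀.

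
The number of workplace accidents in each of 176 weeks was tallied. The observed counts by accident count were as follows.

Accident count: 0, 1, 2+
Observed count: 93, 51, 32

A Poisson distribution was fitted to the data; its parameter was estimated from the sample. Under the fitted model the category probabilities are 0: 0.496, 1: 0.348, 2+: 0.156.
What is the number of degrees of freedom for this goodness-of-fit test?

There are k = 3 categories and 1 parameter estimated from the data, so df = 3 − 1 − 1 = 1.

1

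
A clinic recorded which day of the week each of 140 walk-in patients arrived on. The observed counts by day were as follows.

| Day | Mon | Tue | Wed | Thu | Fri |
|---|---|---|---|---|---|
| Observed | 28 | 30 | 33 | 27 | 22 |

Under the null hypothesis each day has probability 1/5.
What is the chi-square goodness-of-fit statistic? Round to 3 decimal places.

Expected count for each of the 5 categories: 140/5 = 28.
χ² = (28−28)²/28 + (30−28)²/28 + (33−28)²/28 + (27−28)²/28 + (22−28)²/28
   = 0.0000 + 0.1429 + 0.8929 + 0.0357 + 1.2857
Sum = 2.357

2.357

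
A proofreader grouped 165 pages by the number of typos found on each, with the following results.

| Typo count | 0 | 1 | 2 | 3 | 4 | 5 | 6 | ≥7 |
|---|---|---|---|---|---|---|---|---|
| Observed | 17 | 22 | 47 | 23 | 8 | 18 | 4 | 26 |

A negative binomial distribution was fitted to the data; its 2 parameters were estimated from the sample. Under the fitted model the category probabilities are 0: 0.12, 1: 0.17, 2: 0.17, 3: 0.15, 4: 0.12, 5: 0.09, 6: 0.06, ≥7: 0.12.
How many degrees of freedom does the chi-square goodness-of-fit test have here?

5

There are k = 8 categories and 2 parameters estimated from the data, so df = 8 − 1 − 2 = 5.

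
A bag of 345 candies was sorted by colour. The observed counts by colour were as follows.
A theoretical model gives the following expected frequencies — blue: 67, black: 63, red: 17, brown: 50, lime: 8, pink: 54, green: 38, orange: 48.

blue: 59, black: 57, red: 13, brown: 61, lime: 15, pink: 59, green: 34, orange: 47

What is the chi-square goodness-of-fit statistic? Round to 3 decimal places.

χ² = (59−67)²/67 + (57−63)²/63 + (13−17)²/17 + (61−50)²/50 + (15−8)²/8 + (59−54)²/54 + (34−38)²/38 + (47−48)²/48
   = 0.9552 + 0.5714 + 0.9412 + 2.4200 + 6.1250 + 0.4630 + 0.4211 + 0.0208
Sum = 11.918

11.918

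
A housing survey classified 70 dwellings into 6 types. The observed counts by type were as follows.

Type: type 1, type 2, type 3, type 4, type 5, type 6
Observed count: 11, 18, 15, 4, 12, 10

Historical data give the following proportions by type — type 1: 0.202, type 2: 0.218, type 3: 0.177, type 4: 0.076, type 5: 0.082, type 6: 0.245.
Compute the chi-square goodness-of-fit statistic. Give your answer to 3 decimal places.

11.875

Expected counts E_i = n·p_i: 70×0.202 = 14.14, 70×0.218 = 15.26, 70×0.177 = 12.39, 70×0.076 = 5.32, 70×0.082 = 5.74, 70×0.245 = 17.15.
cat         O        E   (O−E)²/E
type 1     11    14.14     0.6973
type 2     18    15.26     0.4920
type 3     15    12.39     0.5498
type 4      4     5.32     0.3275
type 5     12     5.74     6.8271
type 6     10    17.15     2.9809
Sum = 11.875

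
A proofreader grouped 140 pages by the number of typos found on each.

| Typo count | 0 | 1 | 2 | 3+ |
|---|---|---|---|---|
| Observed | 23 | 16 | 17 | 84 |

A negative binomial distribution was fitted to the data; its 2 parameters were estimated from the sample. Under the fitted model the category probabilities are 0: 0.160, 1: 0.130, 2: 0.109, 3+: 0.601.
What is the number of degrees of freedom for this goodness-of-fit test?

There are k = 4 categories and 2 parameters estimated from the data, so df = 4 − 1 − 2 = 1.

1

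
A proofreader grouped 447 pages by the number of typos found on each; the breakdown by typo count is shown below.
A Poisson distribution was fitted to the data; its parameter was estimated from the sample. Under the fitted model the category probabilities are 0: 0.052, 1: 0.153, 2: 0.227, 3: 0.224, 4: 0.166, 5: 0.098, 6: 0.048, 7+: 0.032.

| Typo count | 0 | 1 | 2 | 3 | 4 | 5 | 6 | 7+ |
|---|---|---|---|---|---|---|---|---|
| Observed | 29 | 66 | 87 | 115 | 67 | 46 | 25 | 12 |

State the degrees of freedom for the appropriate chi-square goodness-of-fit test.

There are k = 8 categories and 1 parameter estimated from the data, so df = 8 − 1 − 1 = 6.

6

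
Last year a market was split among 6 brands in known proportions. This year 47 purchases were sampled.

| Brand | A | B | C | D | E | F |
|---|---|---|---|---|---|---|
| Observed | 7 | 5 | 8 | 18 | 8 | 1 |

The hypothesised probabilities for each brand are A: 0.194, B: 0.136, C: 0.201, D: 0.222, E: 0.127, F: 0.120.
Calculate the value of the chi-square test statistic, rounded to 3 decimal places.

11.011

Expected counts E_i = n·p_i: 47×0.194 = 9.118, 47×0.136 = 6.392, 47×0.201 = 9.447, 47×0.222 = 10.434, 47×0.127 = 5.969, 47×0.120 = 5.64.
χ² = (7−9.118)²/9.118 + (5−6.392)²/6.392 + (8−9.447)²/9.447 + (18−10.434)²/10.434 + (8−5.969)²/5.969 + (1−5.64)²/5.64
   = 0.4920 + 0.3031 + 0.2216 + 5.4863 + 0.6911 + 3.8173
Sum = 11.011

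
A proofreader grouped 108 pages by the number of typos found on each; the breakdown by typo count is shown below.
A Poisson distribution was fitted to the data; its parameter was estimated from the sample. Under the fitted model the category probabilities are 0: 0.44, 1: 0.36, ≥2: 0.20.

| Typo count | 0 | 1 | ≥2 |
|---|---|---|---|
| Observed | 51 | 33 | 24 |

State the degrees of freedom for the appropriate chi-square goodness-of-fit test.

1

There are k = 3 categories and 1 parameter estimated from the data, so df = 3 − 1 − 1 = 1.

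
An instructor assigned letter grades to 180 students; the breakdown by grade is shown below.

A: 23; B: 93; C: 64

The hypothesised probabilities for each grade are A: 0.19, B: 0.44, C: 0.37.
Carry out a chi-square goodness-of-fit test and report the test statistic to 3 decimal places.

6.174

Expected counts E_i = n·p_i: 180×0.19 = 34.2, 180×0.44 = 79.2, 180×0.37 = 66.6.
cat         O        E   (O−E)²/E
A          23     34.2     3.6678
B          93     79.2     2.4045
C          64     66.6     0.1015
Sum = 6.174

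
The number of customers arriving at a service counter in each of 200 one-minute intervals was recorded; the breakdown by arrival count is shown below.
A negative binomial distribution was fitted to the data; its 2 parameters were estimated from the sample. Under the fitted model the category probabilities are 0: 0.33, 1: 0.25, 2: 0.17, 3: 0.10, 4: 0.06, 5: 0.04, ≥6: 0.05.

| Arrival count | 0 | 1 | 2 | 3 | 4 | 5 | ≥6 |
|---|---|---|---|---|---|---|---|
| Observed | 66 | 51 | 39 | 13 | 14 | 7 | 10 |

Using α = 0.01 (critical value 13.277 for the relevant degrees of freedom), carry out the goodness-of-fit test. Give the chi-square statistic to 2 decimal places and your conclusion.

Expected counts E_i = n·p_i: 200×0.33 = 66, 200×0.25 = 50, 200×0.17 = 34, 200×0.10 = 20, 200×0.06 = 12, 200×0.04 = 8, 200×0.05 = 10.
χ² = (66−66)²/66 + (51−50)²/50 + (39−34)²/34 + (13−20)²/20 + (14−12)²/12 + (7−8)²/8 + (10−10)²/10
   = 0.000 + 0.020 + 0.735 + 2.450 + 0.333 + 0.125 + 0.000
Sum = 3.66
df = 4. Since 3.66 < 13.277, we do not reject H₀.

3.66; do not reject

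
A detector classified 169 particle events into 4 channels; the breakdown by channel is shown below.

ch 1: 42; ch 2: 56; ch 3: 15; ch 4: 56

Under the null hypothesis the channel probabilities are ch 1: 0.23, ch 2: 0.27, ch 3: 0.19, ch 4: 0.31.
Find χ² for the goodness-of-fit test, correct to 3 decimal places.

Expected counts E_i = n·p_i: 169×0.23 = 38.87, 169×0.27 = 45.63, 169×0.19 = 32.11, 169×0.31 = 52.39.
ch 1: (42 − 38.87)²/38.87 = 9.7969/38.87 = 0.2520
ch 2: (56 − 45.63)²/45.63 = 107.5369/45.63 = 2.3567
ch 3: (15 − 32.11)²/32.11 = 292.7521/32.11 = 9.1172
ch 4: (56 − 52.39)²/52.39 = 13.0321/52.39 = 0.2488
Sum = 11.975

11.975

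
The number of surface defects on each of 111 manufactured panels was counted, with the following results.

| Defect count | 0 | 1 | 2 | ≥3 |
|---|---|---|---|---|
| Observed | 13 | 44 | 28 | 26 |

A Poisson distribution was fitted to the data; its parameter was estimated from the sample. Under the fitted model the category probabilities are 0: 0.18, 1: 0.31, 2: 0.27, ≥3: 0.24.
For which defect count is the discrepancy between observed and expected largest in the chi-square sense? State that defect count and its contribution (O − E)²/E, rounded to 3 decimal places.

1, 2.673

Expected counts E_i = n·p_i: 111×0.18 = 19.98, 111×0.31 = 34.41, 111×0.27 = 29.97, 111×0.24 = 26.64.
cat         O        E   (O−E)²/E
0          13    19.98     2.4385
1          44    34.41     2.6727
2          28    29.97     0.1295
≥3         26    26.64     0.0154
The largest term is for 1: 2.673.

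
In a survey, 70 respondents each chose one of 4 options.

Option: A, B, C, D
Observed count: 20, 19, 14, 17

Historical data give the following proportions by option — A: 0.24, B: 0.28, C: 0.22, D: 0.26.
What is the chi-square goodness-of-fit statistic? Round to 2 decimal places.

Expected counts E_i = n·p_i: 70×0.24 = 16.8, 70×0.28 = 19.6, 70×0.22 = 15.4, 70×0.26 = 18.2.
cat         O        E   (O−E)²/E
A          20     16.8      0.610
B          19     19.6      0.018
C          14     15.4      0.127
D          17     18.2      0.079
Sum = 0.83

0.83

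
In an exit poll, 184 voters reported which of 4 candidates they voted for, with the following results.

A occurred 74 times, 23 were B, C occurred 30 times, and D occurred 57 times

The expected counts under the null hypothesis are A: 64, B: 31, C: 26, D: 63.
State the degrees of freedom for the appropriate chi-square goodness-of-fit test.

3

There are k = 4 categories and no parameters were estimated from the data, so df = 4 − 1 = 3.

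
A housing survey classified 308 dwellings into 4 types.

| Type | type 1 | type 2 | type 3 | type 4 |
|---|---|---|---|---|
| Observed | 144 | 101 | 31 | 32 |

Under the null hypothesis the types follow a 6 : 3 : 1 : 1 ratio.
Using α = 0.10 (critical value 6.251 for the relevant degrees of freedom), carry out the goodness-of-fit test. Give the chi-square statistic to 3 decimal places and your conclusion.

7.762; reject

Ratio total = 11. Expected counts: 308×6/11 = 168, 308×3/11 = 84, 308×1/11 = 28, 308×1/11 = 28.
cat         O        E   (O−E)²/E
type 1    144      168     3.4286
type 2    101       84     3.4405
type 3     31       28     0.3214
type 4     32       28     0.5714
Sum = 7.762
df = 3. Since 7.762 > 6.251, we reject H₀.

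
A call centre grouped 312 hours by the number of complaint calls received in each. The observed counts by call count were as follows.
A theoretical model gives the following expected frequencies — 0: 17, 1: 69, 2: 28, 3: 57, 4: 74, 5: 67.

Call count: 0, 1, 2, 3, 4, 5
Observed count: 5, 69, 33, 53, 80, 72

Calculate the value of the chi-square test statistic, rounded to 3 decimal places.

10.504

0: (5 − 17)²/17 = 144/17 = 8.4706
1: (69 − 69)²/69 = 0/69 = 0.0000
2: (33 − 28)²/28 = 25/28 = 0.8929
3: (53 − 57)²/57 = 16/57 = 0.2807
4: (80 − 74)²/74 = 36/74 = 0.4865
5: (72 − 67)²/67 = 25/67 = 0.3731
Sum = 10.504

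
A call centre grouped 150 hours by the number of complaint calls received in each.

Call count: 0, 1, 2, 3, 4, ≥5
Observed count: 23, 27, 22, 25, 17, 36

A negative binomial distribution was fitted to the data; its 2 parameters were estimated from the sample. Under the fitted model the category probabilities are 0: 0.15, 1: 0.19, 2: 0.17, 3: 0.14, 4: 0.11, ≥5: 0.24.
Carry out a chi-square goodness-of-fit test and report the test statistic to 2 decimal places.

Expected counts E_i = n·p_i: 150×0.15 = 22.5, 150×0.19 = 28.5, 150×0.17 = 25.5, 150×0.14 = 21, 150×0.11 = 16.5, 150×0.24 = 36.
cat         O        E   (O−E)²/E
0          23     22.5      0.011
1          27     28.5      0.079
2          22     25.5      0.480
3          25       21      0.762
4          17     16.5      0.015
≥5         36       36      0.000
Sum = 1.35

1.35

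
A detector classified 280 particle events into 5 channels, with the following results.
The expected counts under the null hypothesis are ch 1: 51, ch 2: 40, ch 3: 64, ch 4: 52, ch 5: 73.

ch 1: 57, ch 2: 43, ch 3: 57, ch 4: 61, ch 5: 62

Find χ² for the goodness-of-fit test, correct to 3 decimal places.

χ² = (57−51)²/51 + (43−40)²/40 + (57−64)²/64 + (61−52)²/52 + (62−73)²/73
   = 0.7059 + 0.2250 + 0.7656 + 1.5577 + 1.6575
Sum = 4.912

4.912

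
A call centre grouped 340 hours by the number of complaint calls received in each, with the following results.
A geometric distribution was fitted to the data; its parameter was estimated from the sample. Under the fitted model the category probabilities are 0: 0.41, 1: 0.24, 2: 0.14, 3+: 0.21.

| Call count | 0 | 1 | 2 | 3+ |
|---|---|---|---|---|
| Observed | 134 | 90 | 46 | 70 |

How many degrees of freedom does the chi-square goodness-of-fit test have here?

There are k = 4 categories and 1 parameter estimated from the data, so df = 4 − 1 − 1 = 2.

2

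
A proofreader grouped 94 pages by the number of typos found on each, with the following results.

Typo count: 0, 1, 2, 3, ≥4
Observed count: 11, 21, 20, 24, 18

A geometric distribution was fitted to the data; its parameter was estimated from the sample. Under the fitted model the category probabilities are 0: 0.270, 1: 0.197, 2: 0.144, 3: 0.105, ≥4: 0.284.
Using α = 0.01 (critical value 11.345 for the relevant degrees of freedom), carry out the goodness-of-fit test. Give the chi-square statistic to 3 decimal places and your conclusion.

34.628; reject

Expected counts E_i = n·p_i: 94×0.270 = 25.38, 94×0.197 = 18.518, 94×0.144 = 13.536, 94×0.105 = 9.87, 94×0.284 = 26.696.
χ² = (11−25.38)²/25.38 + (21−18.518)²/18.518 + (20−13.536)²/13.536 + (24−9.87)²/9.87 + (18−26.696)²/26.696
   = 8.1475 + 0.3327 + 3.0868 + 20.2287 + 2.8326
Sum = 34.628
df = 3. Since 34.628 > 11.345, we reject H₀.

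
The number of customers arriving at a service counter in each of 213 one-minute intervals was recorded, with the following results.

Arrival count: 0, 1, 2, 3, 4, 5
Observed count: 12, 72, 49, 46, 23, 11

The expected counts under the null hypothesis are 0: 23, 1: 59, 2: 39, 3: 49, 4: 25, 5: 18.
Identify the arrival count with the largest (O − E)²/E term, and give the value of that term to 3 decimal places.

0, 5.261

χ² = (12−23)²/23 + (72−59)²/59 + (49−39)²/39 + (46−49)²/49 + (23−25)²/25 + (11−18)²/18
   = 5.2609 + 2.8644 + 2.5641 + 0.1837 + 0.1600 + 2.7222
The largest term is for 0: 5.261.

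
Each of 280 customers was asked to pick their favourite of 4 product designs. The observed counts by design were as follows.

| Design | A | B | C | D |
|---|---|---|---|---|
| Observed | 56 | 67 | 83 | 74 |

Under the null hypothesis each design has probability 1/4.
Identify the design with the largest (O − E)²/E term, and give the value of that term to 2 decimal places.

Under H₀ each category has probability 1/4, so each expected count is 280/4 = 70.
χ² = (56−70)²/70 + (67−70)²/70 + (83−70)²/70 + (74−70)²/70
   = 2.800 + 0.129 + 2.414 + 0.229
The largest term is for A: 2.80.

A, 2.80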